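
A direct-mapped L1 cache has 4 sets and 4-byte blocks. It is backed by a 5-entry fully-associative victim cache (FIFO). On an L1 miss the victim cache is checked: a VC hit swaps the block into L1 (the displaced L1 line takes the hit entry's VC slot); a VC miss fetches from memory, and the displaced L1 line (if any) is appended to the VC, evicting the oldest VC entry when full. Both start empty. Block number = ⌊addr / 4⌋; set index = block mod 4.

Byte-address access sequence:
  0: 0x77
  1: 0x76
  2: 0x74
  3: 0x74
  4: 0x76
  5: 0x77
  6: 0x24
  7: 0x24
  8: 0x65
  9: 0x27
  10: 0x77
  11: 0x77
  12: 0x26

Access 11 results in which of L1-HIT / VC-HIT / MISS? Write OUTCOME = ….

OUTCOME = L1-HIT

0: 0x77 (blk 29, set 1) → MISS  vc=[]
1: 0x76 (blk 29, set 1) → L1-HIT  vc=[]
2: 0x74 (blk 29, set 1) → L1-HIT  vc=[]
3: 0x74 (blk 29, set 1) → L1-HIT  vc=[]
4: 0x76 (blk 29, set 1) → L1-HIT  vc=[]
5: 0x77 (blk 29, set 1) → L1-HIT  vc=[]
6: 0x24 (blk 9, set 1) → MISS  vc=[29]
7: 0x24 (blk 9, set 1) → L1-HIT  vc=[29]
8: 0x65 (blk 25, set 1) → MISS  vc=[29, 9]
9: 0x27 (blk 9, set 1) → VC-HIT  vc=[29, 25]
10: 0x77 (blk 29, set 1) → VC-HIT  vc=[9, 25]
11: 0x77 (blk 29, set 1) → L1-HIT  vc=[9, 25]
12: 0x26 (blk 9, set 1) → VC-HIT  vc=[29, 25]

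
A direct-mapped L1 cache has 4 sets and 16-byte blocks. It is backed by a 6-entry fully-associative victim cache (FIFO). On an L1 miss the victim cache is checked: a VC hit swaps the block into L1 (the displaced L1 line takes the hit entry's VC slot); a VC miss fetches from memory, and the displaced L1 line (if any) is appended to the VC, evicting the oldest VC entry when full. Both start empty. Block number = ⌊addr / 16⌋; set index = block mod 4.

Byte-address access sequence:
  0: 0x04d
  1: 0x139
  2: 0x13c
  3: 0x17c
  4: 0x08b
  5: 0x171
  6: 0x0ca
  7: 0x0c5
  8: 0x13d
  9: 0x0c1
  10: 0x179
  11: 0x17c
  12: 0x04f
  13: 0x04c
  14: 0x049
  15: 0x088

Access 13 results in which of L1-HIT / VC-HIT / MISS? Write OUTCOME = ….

OUTCOME = L1-HIT

0: 0x4d (blk 4, set 0) → MISS  vc=[]
1: 0x139 (blk 19, set 3) → MISS  vc=[]
2: 0x13c (blk 19, set 3) → L1-HIT  vc=[]
3: 0x17c (blk 23, set 3) → MISS  vc=[19]
4: 0x8b (blk 8, set 0) → MISS  vc=[19, 4]
5: 0x171 (blk 23, set 3) → L1-HIT  vc=[19, 4]
6: 0xca (blk 12, set 0) → MISS  vc=[19, 4, 8]
7: 0xc5 (blk 12, set 0) → L1-HIT  vc=[19, 4, 8]
8: 0x13d (blk 19, set 3) → VC-HIT  vc=[23, 4, 8]
9: 0xc1 (blk 12, set 0) → L1-HIT  vc=[23, 4, 8]
10: 0x179 (blk 23, set 3) → VC-HIT  vc=[19, 4, 8]
11: 0x17c (blk 23, set 3) → L1-HIT  vc=[19, 4, 8]
12: 0x4f (blk 4, set 0) → VC-HIT  vc=[19, 12, 8]
13: 0x4c (blk 4, set 0) → L1-HIT  vc=[19, 12, 8]
14: 0x49 (blk 4, set 0) → L1-HIT  vc=[19, 12, 8]
15: 0x88 (blk 8, set 0) → VC-HIT  vc=[19, 12, 4]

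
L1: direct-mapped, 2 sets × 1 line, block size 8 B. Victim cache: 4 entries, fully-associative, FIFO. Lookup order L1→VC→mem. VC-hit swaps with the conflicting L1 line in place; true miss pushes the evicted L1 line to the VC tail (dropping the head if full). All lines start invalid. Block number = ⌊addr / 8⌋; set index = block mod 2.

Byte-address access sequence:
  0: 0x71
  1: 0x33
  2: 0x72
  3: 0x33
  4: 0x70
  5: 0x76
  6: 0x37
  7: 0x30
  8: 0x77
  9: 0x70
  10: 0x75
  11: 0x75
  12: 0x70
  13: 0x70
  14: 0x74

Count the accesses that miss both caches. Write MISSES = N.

  [0] addr=0x71 blk=14 s=0: MISS | VC []
  [1] addr=0x33 blk=6 s=0: MISS | VC [14]
  [2] addr=0x72 blk=14 s=0: VC-HIT | VC [6]
  [3] addr=0x33 blk=6 s=0: VC-HIT | VC [14]
  [4] addr=0x70 blk=14 s=0: VC-HIT | VC [6]
  [5] addr=0x76 blk=14 s=0: L1-HIT | VC [6]
  [6] addr=0x37 blk=6 s=0: VC-HIT | VC [14]
  [7] addr=0x30 blk=6 s=0: L1-HIT | VC [14]
  [8] addr=0x77 blk=14 s=0: VC-HIT | VC [6]
  [9] addr=0x70 blk=14 s=0: L1-HIT | VC [6]
  [10] addr=0x75 blk=14 s=0: L1-HIT | VC [6]
  [11] addr=0x75 blk=14 s=0: L1-HIT | VC [6]
  [12] addr=0x70 blk=14 s=0: L1-HIT | VC [6]
  [13] addr=0x70 blk=14 s=0: L1-HIT | VC [6]
  [14] addr=0x74 blk=14 s=0: L1-HIT | VC [6]

MISSES = 2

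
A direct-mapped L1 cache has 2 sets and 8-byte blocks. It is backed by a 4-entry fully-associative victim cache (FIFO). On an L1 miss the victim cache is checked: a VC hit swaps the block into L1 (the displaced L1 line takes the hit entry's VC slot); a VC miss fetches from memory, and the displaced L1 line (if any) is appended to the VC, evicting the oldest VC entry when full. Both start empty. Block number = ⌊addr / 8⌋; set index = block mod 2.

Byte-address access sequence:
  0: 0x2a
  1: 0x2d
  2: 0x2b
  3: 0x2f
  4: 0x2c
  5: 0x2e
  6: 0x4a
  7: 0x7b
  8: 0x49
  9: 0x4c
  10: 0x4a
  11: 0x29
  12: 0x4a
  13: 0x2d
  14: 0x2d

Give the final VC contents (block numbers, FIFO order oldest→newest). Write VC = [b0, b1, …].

VC = [9, 15]

0: 0x2a (blk 5, set 1) → MISS  vc=[]
1: 0x2d (blk 5, set 1) → L1-HIT  vc=[]
2: 0x2b (blk 5, set 1) → L1-HIT  vc=[]
3: 0x2f (blk 5, set 1) → L1-HIT  vc=[]
4: 0x2c (blk 5, set 1) → L1-HIT  vc=[]
5: 0x2e (blk 5, set 1) → L1-HIT  vc=[]
6: 0x4a (blk 9, set 1) → MISS  vc=[5]
7: 0x7b (blk 15, set 1) → MISS  vc=[5, 9]
8: 0x49 (blk 9, set 1) → VC-HIT  vc=[5, 15]
9: 0x4c (blk 9, set 1) → L1-HIT  vc=[5, 15]
10: 0x4a (blk 9, set 1) → L1-HIT  vc=[5, 15]
11: 0x29 (blk 5, set 1) → VC-HIT  vc=[9, 15]
12: 0x4a (blk 9, set 1) → VC-HIT  vc=[5, 15]
13: 0x2d (blk 5, set 1) → VC-HIT  vc=[9, 15]
14: 0x2d (blk 5, set 1) → L1-HIT  vc=[9, 15]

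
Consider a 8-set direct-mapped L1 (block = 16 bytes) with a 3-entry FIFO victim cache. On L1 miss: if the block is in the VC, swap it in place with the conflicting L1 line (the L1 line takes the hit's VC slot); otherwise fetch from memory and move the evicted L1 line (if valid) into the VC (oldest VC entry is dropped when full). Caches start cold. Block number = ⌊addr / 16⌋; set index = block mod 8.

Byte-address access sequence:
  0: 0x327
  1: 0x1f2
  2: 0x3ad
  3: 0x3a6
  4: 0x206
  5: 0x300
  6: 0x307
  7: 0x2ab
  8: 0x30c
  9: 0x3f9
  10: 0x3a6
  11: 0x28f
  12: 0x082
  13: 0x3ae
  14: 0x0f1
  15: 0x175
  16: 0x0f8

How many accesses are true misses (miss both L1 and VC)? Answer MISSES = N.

MISSES = 11

  [0] addr=0x327 blk=50 s=2: MISS | VC []
  [1] addr=0x1f2 blk=31 s=7: MISS | VC []
  [2] addr=0x3ad blk=58 s=2: MISS | VC [50]
  [3] addr=0x3a6 blk=58 s=2: L1-HIT | VC [50]
  [4] addr=0x206 blk=32 s=0: MISS | VC [50]
  [5] addr=0x300 blk=48 s=0: MISS | VC [50, 32]
  [6] addr=0x307 blk=48 s=0: L1-HIT | VC [50, 32]
  [7] addr=0x2ab blk=42 s=2: MISS | VC [50, 32, 58]
  [8] addr=0x30c blk=48 s=0: L1-HIT | VC [50, 32, 58]
  [9] addr=0x3f9 blk=63 s=7: MISS | VC [32, 58, 31]
  [10] addr=0x3a6 blk=58 s=2: VC-HIT | VC [32, 42, 31]
  [11] addr=0x28f blk=40 s=0: MISS | VC [42, 31, 48]
  [12] addr=0x82 blk=8 s=0: MISS | VC [31, 48, 40]
  [13] addr=0x3ae blk=58 s=2: L1-HIT | VC [31, 48, 40]
  [14] addr=0xf1 blk=15 s=7: MISS | VC [48, 40, 63]
  [15] addr=0x175 blk=23 s=7: MISS | VC [40, 63, 15]
  [16] addr=0xf8 blk=15 s=7: VC-HIT | VC [40, 63, 23]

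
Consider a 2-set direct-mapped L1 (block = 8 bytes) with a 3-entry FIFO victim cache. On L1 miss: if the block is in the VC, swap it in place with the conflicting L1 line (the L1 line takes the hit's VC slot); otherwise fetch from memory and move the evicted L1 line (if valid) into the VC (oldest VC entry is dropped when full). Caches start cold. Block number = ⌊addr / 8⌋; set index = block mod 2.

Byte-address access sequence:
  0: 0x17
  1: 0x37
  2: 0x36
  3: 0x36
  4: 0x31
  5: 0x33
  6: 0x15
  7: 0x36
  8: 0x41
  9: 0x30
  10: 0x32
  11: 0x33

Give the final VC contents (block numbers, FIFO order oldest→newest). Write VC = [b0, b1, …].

#0 0x17→b2/s0 MISS; vc=[]
#1 0x37→b6/s0 MISS; vc=[2]
#2 0x36→b6/s0 L1-HIT; vc=[2]
#3 0x36→b6/s0 L1-HIT; vc=[2]
#4 0x31→b6/s0 L1-HIT; vc=[2]
#5 0x33→b6/s0 L1-HIT; vc=[2]
#6 0x15→b2/s0 VC-HIT; vc=[6]
#7 0x36→b6/s0 VC-HIT; vc=[2]
#8 0x41→b8/s0 MISS; vc=[2,6]
#9 0x30→b6/s0 VC-HIT; vc=[2,8]
#10 0x32→b6/s0 L1-HIT; vc=[2,8]
#11 0x33→b6/s0 L1-HIT; vc=[2,8]

VC = [2, 8]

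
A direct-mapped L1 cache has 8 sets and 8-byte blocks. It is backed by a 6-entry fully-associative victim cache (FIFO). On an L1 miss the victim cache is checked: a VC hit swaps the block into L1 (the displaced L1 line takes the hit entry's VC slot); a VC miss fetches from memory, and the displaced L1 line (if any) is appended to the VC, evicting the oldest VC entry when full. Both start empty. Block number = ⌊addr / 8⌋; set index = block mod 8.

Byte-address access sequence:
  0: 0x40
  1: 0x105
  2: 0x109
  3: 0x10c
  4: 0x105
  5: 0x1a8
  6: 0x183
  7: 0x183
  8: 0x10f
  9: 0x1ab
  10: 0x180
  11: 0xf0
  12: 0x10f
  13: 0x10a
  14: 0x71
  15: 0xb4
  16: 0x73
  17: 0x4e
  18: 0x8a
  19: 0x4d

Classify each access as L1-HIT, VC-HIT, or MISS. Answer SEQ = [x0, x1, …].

SEQ = [MISS, MISS, MISS, L1-HIT, L1-HIT, MISS, MISS, L1-HIT, L1-HIT, L1-HIT, L1-HIT, MISS, L1-HIT, L1-HIT, MISS, MISS, VC-HIT, MISS, MISS, VC-HIT]

0: 0x40 (blk 8, set 0) → MISS  vc=[]
1: 0x105 (blk 32, set 0) → MISS  vc=[8]
2: 0x109 (blk 33, set 1) → MISS  vc=[8]
3: 0x10c (blk 33, set 1) → L1-HIT  vc=[8]
4: 0x105 (blk 32, set 0) → L1-HIT  vc=[8]
5: 0x1a8 (blk 53, set 5) → MISS  vc=[8]
6: 0x183 (blk 48, set 0) → MISS  vc=[8, 32]
7: 0x183 (blk 48, set 0) → L1-HIT  vc=[8, 32]
8: 0x10f (blk 33, set 1) → L1-HIT  vc=[8, 32]
9: 0x1ab (blk 53, set 5) → L1-HIT  vc=[8, 32]
10: 0x180 (blk 48, set 0) → L1-HIT  vc=[8, 32]
11: 0xf0 (blk 30, set 6) → MISS  vc=[8, 32]
12: 0x10f (blk 33, set 1) → L1-HIT  vc=[8, 32]
13: 0x10a (blk 33, set 1) → L1-HIT  vc=[8, 32]
14: 0x71 (blk 14, set 6) → MISS  vc=[8, 32, 30]
15: 0xb4 (blk 22, set 6) → MISS  vc=[8, 32, 30, 14]
16: 0x73 (blk 14, set 6) → VC-HIT  vc=[8, 32, 30, 22]
17: 0x4e (blk 9, set 1) → MISS  vc=[8, 32, 30, 22, 33]
18: 0x8a (blk 17, set 1) → MISS  vc=[8, 32, 30, 22, 33, 9]
19: 0x4d (blk 9, set 1) → VC-HIT  vc=[8, 32, 30, 22, 33, 17]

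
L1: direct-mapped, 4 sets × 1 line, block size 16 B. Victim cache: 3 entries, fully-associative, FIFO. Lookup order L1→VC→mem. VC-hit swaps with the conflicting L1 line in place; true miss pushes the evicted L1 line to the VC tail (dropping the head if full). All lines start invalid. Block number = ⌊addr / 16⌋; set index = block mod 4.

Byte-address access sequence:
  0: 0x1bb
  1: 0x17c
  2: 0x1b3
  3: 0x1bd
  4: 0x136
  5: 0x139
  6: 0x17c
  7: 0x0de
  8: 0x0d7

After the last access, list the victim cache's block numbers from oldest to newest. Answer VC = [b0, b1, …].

VC = [19, 27]

  [0] addr=0x1bb blk=27 s=3: MISS | VC []
  [1] addr=0x17c blk=23 s=3: MISS | VC [27]
  [2] addr=0x1b3 blk=27 s=3: VC-HIT | VC [23]
  [3] addr=0x1bd blk=27 s=3: L1-HIT | VC [23]
  [4] addr=0x136 blk=19 s=3: MISS | VC [23, 27]
  [5] addr=0x139 blk=19 s=3: L1-HIT | VC [23, 27]
  [6] addr=0x17c blk=23 s=3: VC-HIT | VC [19, 27]
  [7] addr=0xde blk=13 s=1: MISS | VC [19, 27]
  [8] addr=0xd7 blk=13 s=1: L1-HIT | VC [19, 27]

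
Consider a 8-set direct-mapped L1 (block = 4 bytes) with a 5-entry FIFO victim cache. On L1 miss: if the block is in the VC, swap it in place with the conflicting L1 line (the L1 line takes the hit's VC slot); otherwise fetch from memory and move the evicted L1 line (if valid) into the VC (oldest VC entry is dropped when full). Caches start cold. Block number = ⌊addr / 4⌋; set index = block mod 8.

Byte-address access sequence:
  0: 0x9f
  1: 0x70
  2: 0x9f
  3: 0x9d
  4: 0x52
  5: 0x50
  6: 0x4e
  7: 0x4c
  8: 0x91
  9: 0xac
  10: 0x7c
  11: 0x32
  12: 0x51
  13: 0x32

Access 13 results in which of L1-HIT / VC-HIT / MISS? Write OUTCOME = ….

OUTCOME = VC-HIT

#0 0x9f→b39/s7 MISS; vc=[]
#1 0x70→b28/s4 MISS; vc=[]
#2 0x9f→b39/s7 L1-HIT; vc=[]
#3 0x9d→b39/s7 L1-HIT; vc=[]
#4 0x52→b20/s4 MISS; vc=[28]
#5 0x50→b20/s4 L1-HIT; vc=[28]
#6 0x4e→b19/s3 MISS; vc=[28]
#7 0x4c→b19/s3 L1-HIT; vc=[28]
#8 0x91→b36/s4 MISS; vc=[28,20]
#9 0xac→b43/s3 MISS; vc=[28,20,19]
#10 0x7c→b31/s7 MISS; vc=[28,20,19,39]
#11 0x32→b12/s4 MISS; vc=[28,20,19,39,36]
#12 0x51→b20/s4 VC-HIT; vc=[28,12,19,39,36]
#13 0x32→b12/s4 VC-HIT; vc=[28,20,19,39,36]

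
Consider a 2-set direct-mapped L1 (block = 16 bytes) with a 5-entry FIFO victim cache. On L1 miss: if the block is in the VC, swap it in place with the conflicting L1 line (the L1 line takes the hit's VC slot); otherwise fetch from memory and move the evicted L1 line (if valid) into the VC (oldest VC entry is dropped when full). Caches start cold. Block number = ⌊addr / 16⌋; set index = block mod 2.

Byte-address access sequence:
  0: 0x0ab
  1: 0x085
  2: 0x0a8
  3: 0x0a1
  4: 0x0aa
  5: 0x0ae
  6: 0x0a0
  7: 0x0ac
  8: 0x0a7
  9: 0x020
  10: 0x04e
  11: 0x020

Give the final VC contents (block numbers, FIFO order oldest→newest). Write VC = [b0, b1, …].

  [0] addr=0xab blk=10 s=0: MISS | VC []
  [1] addr=0x85 blk=8 s=0: MISS | VC [10]
  [2] addr=0xa8 blk=10 s=0: VC-HIT | VC [8]
  [3] addr=0xa1 blk=10 s=0: L1-HIT | VC [8]
  [4] addr=0xaa blk=10 s=0: L1-HIT | VC [8]
  [5] addr=0xae blk=10 s=0: L1-HIT | VC [8]
  [6] addr=0xa0 blk=10 s=0: L1-HIT | VC [8]
  [7] addr=0xac blk=10 s=0: L1-HIT | VC [8]
  [8] addr=0xa7 blk=10 s=0: L1-HIT | VC [8]
  [9] addr=0x20 blk=2 s=0: MISS | VC [8, 10]
  [10] addr=0x4e blk=4 s=0: MISS | VC [8, 10, 2]
  [11] addr=0x20 blk=2 s=0: VC-HIT | VC [8, 10, 4]

VC = [8, 10, 4]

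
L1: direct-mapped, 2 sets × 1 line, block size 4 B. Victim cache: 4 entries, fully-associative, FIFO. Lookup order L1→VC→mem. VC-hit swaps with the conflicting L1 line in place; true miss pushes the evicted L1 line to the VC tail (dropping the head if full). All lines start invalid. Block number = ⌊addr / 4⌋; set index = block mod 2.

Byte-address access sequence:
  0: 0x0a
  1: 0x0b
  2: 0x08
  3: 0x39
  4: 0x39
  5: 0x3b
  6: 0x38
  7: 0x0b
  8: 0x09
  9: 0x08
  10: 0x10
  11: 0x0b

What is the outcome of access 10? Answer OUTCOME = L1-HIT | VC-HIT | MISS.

#0 0xa→b2/s0 MISS; vc=[]
#1 0xb→b2/s0 L1-HIT; vc=[]
#2 0x8→b2/s0 L1-HIT; vc=[]
#3 0x39→b14/s0 MISS; vc=[2]
#4 0x39→b14/s0 L1-HIT; vc=[2]
#5 0x3b→b14/s0 L1-HIT; vc=[2]
#6 0x38→b14/s0 L1-HIT; vc=[2]
#7 0xb→b2/s0 VC-HIT; vc=[14]
#8 0x9→b2/s0 L1-HIT; vc=[14]
#9 0x8→b2/s0 L1-HIT; vc=[14]
#10 0x10→b4/s0 MISS; vc=[14,2]
#11 0xb→b2/s0 VC-HIT; vc=[14,4]

OUTCOME = MISS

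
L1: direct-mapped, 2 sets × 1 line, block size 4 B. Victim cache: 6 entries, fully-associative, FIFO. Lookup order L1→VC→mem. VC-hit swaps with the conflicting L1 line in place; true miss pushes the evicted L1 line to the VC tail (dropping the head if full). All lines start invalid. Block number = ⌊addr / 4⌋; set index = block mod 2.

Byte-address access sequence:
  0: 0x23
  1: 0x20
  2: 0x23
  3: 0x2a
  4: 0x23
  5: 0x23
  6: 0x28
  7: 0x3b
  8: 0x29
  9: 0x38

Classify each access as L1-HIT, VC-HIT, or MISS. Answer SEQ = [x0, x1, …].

0: 0x23 (blk 8, set 0) → MISS  vc=[]
1: 0x20 (blk 8, set 0) → L1-HIT  vc=[]
2: 0x23 (blk 8, set 0) → L1-HIT  vc=[]
3: 0x2a (blk 10, set 0) → MISS  vc=[8]
4: 0x23 (blk 8, set 0) → VC-HIT  vc=[10]
5: 0x23 (blk 8, set 0) → L1-HIT  vc=[10]
6: 0x28 (blk 10, set 0) → VC-HIT  vc=[8]
7: 0x3b (blk 14, set 0) → MISS  vc=[8, 10]
8: 0x29 (blk 10, set 0) → VC-HIT  vc=[8, 14]
9: 0x38 (blk 14, set 0) → VC-HIT  vc=[8, 10]

SEQ = [MISS, L1-HIT, L1-HIT, MISS, VC-HIT, L1-HIT, VC-HIT, MISS, VC-HIT, VC-HIT]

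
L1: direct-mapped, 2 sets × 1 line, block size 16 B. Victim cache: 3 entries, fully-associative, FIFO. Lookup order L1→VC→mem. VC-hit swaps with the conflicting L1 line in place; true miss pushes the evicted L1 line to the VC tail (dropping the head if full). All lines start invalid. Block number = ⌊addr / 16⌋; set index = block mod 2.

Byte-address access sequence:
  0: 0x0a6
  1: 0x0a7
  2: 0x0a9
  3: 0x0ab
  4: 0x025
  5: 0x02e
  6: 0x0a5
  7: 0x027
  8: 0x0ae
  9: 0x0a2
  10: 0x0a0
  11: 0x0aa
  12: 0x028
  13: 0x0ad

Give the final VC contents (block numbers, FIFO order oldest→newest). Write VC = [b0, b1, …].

0: 0xa6 (blk 10, set 0) → MISS  vc=[]
1: 0xa7 (blk 10, set 0) → L1-HIT  vc=[]
2: 0xa9 (blk 10, set 0) → L1-HIT  vc=[]
3: 0xab (blk 10, set 0) → L1-HIT  vc=[]
4: 0x25 (blk 2, set 0) → MISS  vc=[10]
5: 0x2e (blk 2, set 0) → L1-HIT  vc=[10]
6: 0xa5 (blk 10, set 0) → VC-HIT  vc=[2]
7: 0x27 (blk 2, set 0) → VC-HIT  vc=[10]
8: 0xae (blk 10, set 0) → VC-HIT  vc=[2]
9: 0xa2 (blk 10, set 0) → L1-HIT  vc=[2]
10: 0xa0 (blk 10, set 0) → L1-HIT  vc=[2]
11: 0xaa (blk 10, set 0) → L1-HIT  vc=[2]
12: 0x28 (blk 2, set 0) → VC-HIT  vc=[10]
13: 0xad (blk 10, set 0) → VC-HIT  vc=[2]

VC = [2]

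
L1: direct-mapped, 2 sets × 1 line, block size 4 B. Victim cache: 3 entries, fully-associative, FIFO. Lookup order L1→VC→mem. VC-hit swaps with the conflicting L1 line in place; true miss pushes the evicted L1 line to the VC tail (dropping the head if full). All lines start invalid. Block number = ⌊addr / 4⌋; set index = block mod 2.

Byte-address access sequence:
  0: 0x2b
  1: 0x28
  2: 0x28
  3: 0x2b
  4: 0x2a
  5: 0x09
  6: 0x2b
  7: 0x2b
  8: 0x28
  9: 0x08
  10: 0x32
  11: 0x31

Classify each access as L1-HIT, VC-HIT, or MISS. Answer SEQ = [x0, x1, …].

SEQ = [MISS, L1-HIT, L1-HIT, L1-HIT, L1-HIT, MISS, VC-HIT, L1-HIT, L1-HIT, VC-HIT, MISS, L1-HIT]

#0 0x2b→b10/s0 MISS; vc=[]
#1 0x28→b10/s0 L1-HIT; vc=[]
#2 0x28→b10/s0 L1-HIT; vc=[]
#3 0x2b→b10/s0 L1-HIT; vc=[]
#4 0x2a→b10/s0 L1-HIT; vc=[]
#5 0x9→b2/s0 MISS; vc=[10]
#6 0x2b→b10/s0 VC-HIT; vc=[2]
#7 0x2b→b10/s0 L1-HIT; vc=[2]
#8 0x28→b10/s0 L1-HIT; vc=[2]
#9 0x8→b2/s0 VC-HIT; vc=[10]
#10 0x32→b12/s0 MISS; vc=[10,2]
#11 0x31→b12/s0 L1-HIT; vc=[10,2]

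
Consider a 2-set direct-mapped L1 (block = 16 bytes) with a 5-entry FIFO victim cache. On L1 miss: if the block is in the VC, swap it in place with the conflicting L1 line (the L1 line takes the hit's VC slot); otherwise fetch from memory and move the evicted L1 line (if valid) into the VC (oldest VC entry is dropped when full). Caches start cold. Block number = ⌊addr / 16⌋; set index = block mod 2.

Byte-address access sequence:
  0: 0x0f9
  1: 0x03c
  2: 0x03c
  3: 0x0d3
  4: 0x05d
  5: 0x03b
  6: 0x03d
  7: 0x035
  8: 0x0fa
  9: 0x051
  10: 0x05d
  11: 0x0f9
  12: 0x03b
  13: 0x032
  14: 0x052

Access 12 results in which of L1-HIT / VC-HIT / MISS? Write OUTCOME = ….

OUTCOME = VC-HIT

0: 0xf9 (blk 15, set 1) → MISS  vc=[]
1: 0x3c (blk 3, set 1) → MISS  vc=[15]
2: 0x3c (blk 3, set 1) → L1-HIT  vc=[15]
3: 0xd3 (blk 13, set 1) → MISS  vc=[15, 3]
4: 0x5d (blk 5, set 1) → MISS  vc=[15, 3, 13]
5: 0x3b (blk 3, set 1) → VC-HIT  vc=[15, 5, 13]
6: 0x3d (blk 3, set 1) → L1-HIT  vc=[15, 5, 13]
7: 0x35 (blk 3, set 1) → L1-HIT  vc=[15, 5, 13]
8: 0xfa (blk 15, set 1) → VC-HIT  vc=[3, 5, 13]
9: 0x51 (blk 5, set 1) → VC-HIT  vc=[3, 15, 13]
10: 0x5d (blk 5, set 1) → L1-HIT  vc=[3, 15, 13]
11: 0xf9 (blk 15, set 1) → VC-HIT  vc=[3, 5, 13]
12: 0x3b (blk 3, set 1) → VC-HIT  vc=[15, 5, 13]
13: 0x32 (blk 3, set 1) → L1-HIT  vc=[15, 5, 13]
14: 0x52 (blk 5, set 1) → VC-HIT  vc=[15, 3, 13]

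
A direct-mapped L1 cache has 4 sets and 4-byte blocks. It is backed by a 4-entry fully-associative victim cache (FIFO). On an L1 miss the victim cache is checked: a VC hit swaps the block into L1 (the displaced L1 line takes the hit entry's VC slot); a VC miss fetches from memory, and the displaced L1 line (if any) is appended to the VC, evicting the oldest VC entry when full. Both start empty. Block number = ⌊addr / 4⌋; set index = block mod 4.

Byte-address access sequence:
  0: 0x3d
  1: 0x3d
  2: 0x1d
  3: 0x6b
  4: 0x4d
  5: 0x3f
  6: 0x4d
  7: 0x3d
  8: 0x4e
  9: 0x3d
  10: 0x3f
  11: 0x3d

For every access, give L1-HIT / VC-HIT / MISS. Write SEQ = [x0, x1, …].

  [0] addr=0x3d blk=15 s=3: MISS | VC []
  [1] addr=0x3d blk=15 s=3: L1-HIT | VC []
  [2] addr=0x1d blk=7 s=3: MISS | VC [15]
  [3] addr=0x6b blk=26 s=2: MISS | VC [15]
  [4] addr=0x4d blk=19 s=3: MISS | VC [15, 7]
  [5] addr=0x3f blk=15 s=3: VC-HIT | VC [19, 7]
  [6] addr=0x4d blk=19 s=3: VC-HIT | VC [15, 7]
  [7] addr=0x3d blk=15 s=3: VC-HIT | VC [19, 7]
  [8] addr=0x4e blk=19 s=3: VC-HIT | VC [15, 7]
  [9] addr=0x3d blk=15 s=3: VC-HIT | VC [19, 7]
  [10] addr=0x3f blk=15 s=3: L1-HIT | VC [19, 7]
  [11] addr=0x3d blk=15 s=3: L1-HIT | VC [19, 7]

SEQ = [MISS, L1-HIT, MISS, MISS, MISS, VC-HIT, VC-HIT, VC-HIT, VC-HIT, VC-HIT, L1-HIT, L1-HIT]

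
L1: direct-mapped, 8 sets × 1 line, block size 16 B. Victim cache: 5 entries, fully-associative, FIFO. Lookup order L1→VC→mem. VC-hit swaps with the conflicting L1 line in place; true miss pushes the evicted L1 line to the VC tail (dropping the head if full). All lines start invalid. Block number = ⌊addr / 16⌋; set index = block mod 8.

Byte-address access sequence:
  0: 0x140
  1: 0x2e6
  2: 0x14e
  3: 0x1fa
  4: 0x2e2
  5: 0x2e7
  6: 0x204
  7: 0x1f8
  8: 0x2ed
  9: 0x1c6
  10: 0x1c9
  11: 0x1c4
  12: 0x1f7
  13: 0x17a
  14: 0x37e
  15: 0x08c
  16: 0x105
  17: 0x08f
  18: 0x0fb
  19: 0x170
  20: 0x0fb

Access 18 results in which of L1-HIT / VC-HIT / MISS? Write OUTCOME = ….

OUTCOME = MISS

#0 0x140→b20/s4 MISS; vc=[]
#1 0x2e6→b46/s6 MISS; vc=[]
#2 0x14e→b20/s4 L1-HIT; vc=[]
#3 0x1fa→b31/s7 MISS; vc=[]
#4 0x2e2→b46/s6 L1-HIT; vc=[]
#5 0x2e7→b46/s6 L1-HIT; vc=[]
#6 0x204→b32/s0 MISS; vc=[]
#7 0x1f8→b31/s7 L1-HIT; vc=[]
#8 0x2ed→b46/s6 L1-HIT; vc=[]
#9 0x1c6→b28/s4 MISS; vc=[20]
#10 0x1c9→b28/s4 L1-HIT; vc=[20]
#11 0x1c4→b28/s4 L1-HIT; vc=[20]
#12 0x1f7→b31/s7 L1-HIT; vc=[20]
#13 0x17a→b23/s7 MISS; vc=[20,31]
#14 0x37e→b55/s7 MISS; vc=[20,31,23]
#15 0x8c→b8/s0 MISS; vc=[20,31,23,32]
#16 0x105→b16/s0 MISS; vc=[20,31,23,32,8]
#17 0x8f→b8/s0 VC-HIT; vc=[20,31,23,32,16]
#18 0xfb→b15/s7 MISS; vc=[31,23,32,16,55]
#19 0x170→b23/s7 VC-HIT; vc=[31,15,32,16,55]
#20 0xfb→b15/s7 VC-HIT; vc=[31,23,32,16,55]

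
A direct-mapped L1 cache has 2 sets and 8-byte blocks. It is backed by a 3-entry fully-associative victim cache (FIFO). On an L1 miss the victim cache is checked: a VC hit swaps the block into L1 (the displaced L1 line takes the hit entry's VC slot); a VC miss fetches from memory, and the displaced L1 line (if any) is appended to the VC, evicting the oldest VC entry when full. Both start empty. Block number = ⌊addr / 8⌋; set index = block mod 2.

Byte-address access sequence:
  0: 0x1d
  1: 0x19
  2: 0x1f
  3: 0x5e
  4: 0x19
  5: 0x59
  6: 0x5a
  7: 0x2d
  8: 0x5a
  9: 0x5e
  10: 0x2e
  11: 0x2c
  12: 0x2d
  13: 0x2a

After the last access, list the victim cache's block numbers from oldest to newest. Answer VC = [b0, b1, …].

#0 0x1d→b3/s1 MISS; vc=[]
#1 0x19→b3/s1 L1-HIT; vc=[]
#2 0x1f→b3/s1 L1-HIT; vc=[]
#3 0x5e→b11/s1 MISS; vc=[3]
#4 0x19→b3/s1 VC-HIT; vc=[11]
#5 0x59→b11/s1 VC-HIT; vc=[3]
#6 0x5a→b11/s1 L1-HIT; vc=[3]
#7 0x2d→b5/s1 MISS; vc=[3,11]
#8 0x5a→b11/s1 VC-HIT; vc=[3,5]
#9 0x5e→b11/s1 L1-HIT; vc=[3,5]
#10 0x2e→b5/s1 VC-HIT; vc=[3,11]
#11 0x2c→b5/s1 L1-HIT; vc=[3,11]
#12 0x2d→b5/s1 L1-HIT; vc=[3,11]
#13 0x2a→b5/s1 L1-HIT; vc=[3,11]

VC = [3, 11]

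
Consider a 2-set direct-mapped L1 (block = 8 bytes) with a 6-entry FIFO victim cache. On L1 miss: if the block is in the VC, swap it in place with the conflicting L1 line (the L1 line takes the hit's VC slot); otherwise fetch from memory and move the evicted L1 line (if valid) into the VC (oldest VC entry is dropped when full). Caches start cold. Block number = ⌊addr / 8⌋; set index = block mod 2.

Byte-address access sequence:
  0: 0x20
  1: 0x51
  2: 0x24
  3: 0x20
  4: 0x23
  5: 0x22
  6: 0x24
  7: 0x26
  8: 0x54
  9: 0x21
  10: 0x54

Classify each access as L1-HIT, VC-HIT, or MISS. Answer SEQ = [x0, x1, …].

#0 0x20→b4/s0 MISS; vc=[]
#1 0x51→b10/s0 MISS; vc=[4]
#2 0x24→b4/s0 VC-HIT; vc=[10]
#3 0x20→b4/s0 L1-HIT; vc=[10]
#4 0x23→b4/s0 L1-HIT; vc=[10]
#5 0x22→b4/s0 L1-HIT; vc=[10]
#6 0x24→b4/s0 L1-HIT; vc=[10]
#7 0x26→b4/s0 L1-HIT; vc=[10]
#8 0x54→b10/s0 VC-HIT; vc=[4]
#9 0x21→b4/s0 VC-HIT; vc=[10]
#10 0x54→b10/s0 VC-HIT; vc=[4]

SEQ = [MISS, MISS, VC-HIT, L1-HIT, L1-HIT, L1-HIT, L1-HIT, L1-HIT, VC-HIT, VC-HIT, VC-HIT]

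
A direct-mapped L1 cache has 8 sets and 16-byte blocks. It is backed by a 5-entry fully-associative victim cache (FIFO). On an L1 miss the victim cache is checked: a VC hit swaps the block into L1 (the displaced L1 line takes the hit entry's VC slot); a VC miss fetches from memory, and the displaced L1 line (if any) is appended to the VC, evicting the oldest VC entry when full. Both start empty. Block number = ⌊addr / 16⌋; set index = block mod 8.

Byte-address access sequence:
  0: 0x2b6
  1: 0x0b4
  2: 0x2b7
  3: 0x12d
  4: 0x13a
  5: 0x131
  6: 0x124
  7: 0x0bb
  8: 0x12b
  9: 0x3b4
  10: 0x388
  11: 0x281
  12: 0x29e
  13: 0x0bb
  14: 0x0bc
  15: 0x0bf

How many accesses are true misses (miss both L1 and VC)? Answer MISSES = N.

MISSES = 8

0: 0x2b6 (blk 43, set 3) → MISS  vc=[]
1: 0xb4 (blk 11, set 3) → MISS  vc=[43]
2: 0x2b7 (blk 43, set 3) → VC-HIT  vc=[11]
3: 0x12d (blk 18, set 2) → MISS  vc=[11]
4: 0x13a (blk 19, set 3) → MISS  vc=[11, 43]
5: 0x131 (blk 19, set 3) → L1-HIT  vc=[11, 43]
6: 0x124 (blk 18, set 2) → L1-HIT  vc=[11, 43]
7: 0xbb (blk 11, set 3) → VC-HIT  vc=[19, 43]
8: 0x12b (blk 18, set 2) → L1-HIT  vc=[19, 43]
9: 0x3b4 (blk 59, set 3) → MISS  vc=[19, 43, 11]
10: 0x388 (blk 56, set 0) → MISS  vc=[19, 43, 11]
11: 0x281 (blk 40, set 0) → MISS  vc=[19, 43, 11, 56]
12: 0x29e (blk 41, set 1) → MISS  vc=[19, 43, 11, 56]
13: 0xbb (blk 11, set 3) → VC-HIT  vc=[19, 43, 59, 56]
14: 0xbc (blk 11, set 3) → L1-HIT  vc=[19, 43, 59, 56]
15: 0xbf (blk 11, set 3) → L1-HIT  vc=[19, 43, 59, 56]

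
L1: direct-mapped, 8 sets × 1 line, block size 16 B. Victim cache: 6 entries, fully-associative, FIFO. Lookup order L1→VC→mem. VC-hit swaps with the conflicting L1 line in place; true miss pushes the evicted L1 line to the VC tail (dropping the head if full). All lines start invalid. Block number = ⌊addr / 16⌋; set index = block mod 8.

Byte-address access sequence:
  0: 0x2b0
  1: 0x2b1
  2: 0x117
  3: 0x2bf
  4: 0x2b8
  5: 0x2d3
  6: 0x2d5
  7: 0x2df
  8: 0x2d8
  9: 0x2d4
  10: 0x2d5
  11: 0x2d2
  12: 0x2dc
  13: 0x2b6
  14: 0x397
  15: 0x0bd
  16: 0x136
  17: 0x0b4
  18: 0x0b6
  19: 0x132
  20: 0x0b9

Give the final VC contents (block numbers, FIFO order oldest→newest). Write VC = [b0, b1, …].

0: 0x2b0 (blk 43, set 3) → MISS  vc=[]
1: 0x2b1 (blk 43, set 3) → L1-HIT  vc=[]
2: 0x117 (blk 17, set 1) → MISS  vc=[]
3: 0x2bf (blk 43, set 3) → L1-HIT  vc=[]
4: 0x2b8 (blk 43, set 3) → L1-HIT  vc=[]
5: 0x2d3 (blk 45, set 5) → MISS  vc=[]
6: 0x2d5 (blk 45, set 5) → L1-HIT  vc=[]
7: 0x2df (blk 45, set 5) → L1-HIT  vc=[]
8: 0x2d8 (blk 45, set 5) → L1-HIT  vc=[]
9: 0x2d4 (blk 45, set 5) → L1-HIT  vc=[]
10: 0x2d5 (blk 45, set 5) → L1-HIT  vc=[]
11: 0x2d2 (blk 45, set 5) → L1-HIT  vc=[]
12: 0x2dc (blk 45, set 5) → L1-HIT  vc=[]
13: 0x2b6 (blk 43, set 3) → L1-HIT  vc=[]
14: 0x397 (blk 57, set 1) → MISS  vc=[17]
15: 0xbd (blk 11, set 3) → MISS  vc=[17, 43]
16: 0x136 (blk 19, set 3) → MISS  vc=[17, 43, 11]
17: 0xb4 (blk 11, set 3) → VC-HIT  vc=[17, 43, 19]
18: 0xb6 (blk 11, set 3) → L1-HIT  vc=[17, 43, 19]
19: 0x132 (blk 19, set 3) → VC-HIT  vc=[17, 43, 11]
20: 0xb9 (blk 11, set 3) → VC-HIT  vc=[17, 43, 19]

VC = [17, 43, 19]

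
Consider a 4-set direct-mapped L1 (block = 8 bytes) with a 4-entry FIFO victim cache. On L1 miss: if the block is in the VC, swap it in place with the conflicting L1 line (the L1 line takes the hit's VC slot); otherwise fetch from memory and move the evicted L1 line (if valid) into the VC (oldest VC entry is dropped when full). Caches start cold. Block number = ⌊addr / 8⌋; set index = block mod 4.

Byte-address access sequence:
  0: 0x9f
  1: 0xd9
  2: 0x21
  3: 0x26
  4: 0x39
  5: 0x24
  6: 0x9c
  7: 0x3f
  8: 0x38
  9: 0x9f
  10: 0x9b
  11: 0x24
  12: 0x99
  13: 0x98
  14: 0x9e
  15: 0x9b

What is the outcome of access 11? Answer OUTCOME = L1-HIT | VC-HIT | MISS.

  [0] addr=0x9f blk=19 s=3: MISS | VC []
  [1] addr=0xd9 blk=27 s=3: MISS | VC [19]
  [2] addr=0x21 blk=4 s=0: MISS | VC [19]
  [3] addr=0x26 blk=4 s=0: L1-HIT | VC [19]
  [4] addr=0x39 blk=7 s=3: MISS | VC [19, 27]
  [5] addr=0x24 blk=4 s=0: L1-HIT | VC [19, 27]
  [6] addr=0x9c blk=19 s=3: VC-HIT | VC [7, 27]
  [7] addr=0x3f blk=7 s=3: VC-HIT | VC [19, 27]
  [8] addr=0x38 blk=7 s=3: L1-HIT | VC [19, 27]
  [9] addr=0x9f blk=19 s=3: VC-HIT | VC [7, 27]
  [10] addr=0x9b blk=19 s=3: L1-HIT | VC [7, 27]
  [11] addr=0x24 blk=4 s=0: L1-HIT | VC [7, 27]
  [12] addr=0x99 blk=19 s=3: L1-HIT | VC [7, 27]
  [13] addr=0x98 blk=19 s=3: L1-HIT | VC [7, 27]
  [14] addr=0x9e blk=19 s=3: L1-HIT | VC [7, 27]
  [15] addr=0x9b blk=19 s=3: L1-HIT | VC [7, 27]

OUTCOME = L1-HIT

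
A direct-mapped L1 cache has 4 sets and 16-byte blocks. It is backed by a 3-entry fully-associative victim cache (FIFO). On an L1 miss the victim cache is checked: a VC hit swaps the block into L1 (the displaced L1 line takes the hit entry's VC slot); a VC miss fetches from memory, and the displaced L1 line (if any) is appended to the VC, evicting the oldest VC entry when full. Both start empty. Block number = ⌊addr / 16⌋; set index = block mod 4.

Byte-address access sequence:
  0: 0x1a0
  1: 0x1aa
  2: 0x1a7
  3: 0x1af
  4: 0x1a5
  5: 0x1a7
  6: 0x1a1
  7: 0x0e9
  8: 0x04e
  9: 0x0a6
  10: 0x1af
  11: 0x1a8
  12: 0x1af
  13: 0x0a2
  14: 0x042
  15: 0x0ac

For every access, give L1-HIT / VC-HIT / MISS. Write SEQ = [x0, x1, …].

SEQ = [MISS, L1-HIT, L1-HIT, L1-HIT, L1-HIT, L1-HIT, L1-HIT, MISS, MISS, MISS, VC-HIT, L1-HIT, L1-HIT, VC-HIT, L1-HIT, L1-HIT]

#0 0x1a0→b26/s2 MISS; vc=[]
#1 0x1aa→b26/s2 L1-HIT; vc=[]
#2 0x1a7→b26/s2 L1-HIT; vc=[]
#3 0x1af→b26/s2 L1-HIT; vc=[]
#4 0x1a5→b26/s2 L1-HIT; vc=[]
#5 0x1a7→b26/s2 L1-HIT; vc=[]
#6 0x1a1→b26/s2 L1-HIT; vc=[]
#7 0xe9→b14/s2 MISS; vc=[26]
#8 0x4e→b4/s0 MISS; vc=[26]
#9 0xa6→b10/s2 MISS; vc=[26,14]
#10 0x1af→b26/s2 VC-HIT; vc=[10,14]
#11 0x1a8→b26/s2 L1-HIT; vc=[10,14]
#12 0x1af→b26/s2 L1-HIT; vc=[10,14]
#13 0xa2→b10/s2 VC-HIT; vc=[26,14]
#14 0x42→b4/s0 L1-HIT; vc=[26,14]
#15 0xac→b10/s2 L1-HIT; vc=[26,14]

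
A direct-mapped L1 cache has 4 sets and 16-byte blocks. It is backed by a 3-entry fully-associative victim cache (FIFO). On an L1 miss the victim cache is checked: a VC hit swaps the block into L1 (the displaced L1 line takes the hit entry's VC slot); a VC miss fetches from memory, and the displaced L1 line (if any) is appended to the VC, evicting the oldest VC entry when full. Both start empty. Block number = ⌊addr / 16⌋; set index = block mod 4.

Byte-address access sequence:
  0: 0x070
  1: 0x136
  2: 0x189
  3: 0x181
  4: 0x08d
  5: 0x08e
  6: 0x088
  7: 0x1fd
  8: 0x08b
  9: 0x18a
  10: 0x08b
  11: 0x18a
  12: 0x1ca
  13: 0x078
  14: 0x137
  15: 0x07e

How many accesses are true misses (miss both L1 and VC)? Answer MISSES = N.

#0 0x70→b7/s3 MISS; vc=[]
#1 0x136→b19/s3 MISS; vc=[7]
#2 0x189→b24/s0 MISS; vc=[7]
#3 0x181→b24/s0 L1-HIT; vc=[7]
#4 0x8d→b8/s0 MISS; vc=[7,24]
#5 0x8e→b8/s0 L1-HIT; vc=[7,24]
#6 0x88→b8/s0 L1-HIT; vc=[7,24]
#7 0x1fd→b31/s3 MISS; vc=[7,24,19]
#8 0x8b→b8/s0 L1-HIT; vc=[7,24,19]
#9 0x18a→b24/s0 VC-HIT; vc=[7,8,19]
#10 0x8b→b8/s0 VC-HIT; vc=[7,24,19]
#11 0x18a→b24/s0 VC-HIT; vc=[7,8,19]
#12 0x1ca→b28/s0 MISS; vc=[8,19,24]
#13 0x78→b7/s3 MISS; vc=[19,24,31]
#14 0x137→b19/s3 VC-HIT; vc=[7,24,31]
#15 0x7e→b7/s3 VC-HIT; vc=[19,24,31]

MISSES = 7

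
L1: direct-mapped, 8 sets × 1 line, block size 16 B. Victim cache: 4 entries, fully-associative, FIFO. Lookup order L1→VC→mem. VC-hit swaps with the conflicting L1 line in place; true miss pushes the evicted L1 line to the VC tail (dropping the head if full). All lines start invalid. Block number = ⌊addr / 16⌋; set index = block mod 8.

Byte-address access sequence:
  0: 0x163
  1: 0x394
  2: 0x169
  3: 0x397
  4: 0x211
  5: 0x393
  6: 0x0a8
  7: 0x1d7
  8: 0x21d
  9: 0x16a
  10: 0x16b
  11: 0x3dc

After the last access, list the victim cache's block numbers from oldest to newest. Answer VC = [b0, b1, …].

VC = [57, 29]

#0 0x163→b22/s6 MISS; vc=[]
#1 0x394→b57/s1 MISS; vc=[]
#2 0x169→b22/s6 L1-HIT; vc=[]
#3 0x397→b57/s1 L1-HIT; vc=[]
#4 0x211→b33/s1 MISS; vc=[57]
#5 0x393→b57/s1 VC-HIT; vc=[33]
#6 0xa8→b10/s2 MISS; vc=[33]
#7 0x1d7→b29/s5 MISS; vc=[33]
#8 0x21d→b33/s1 VC-HIT; vc=[57]
#9 0x16a→b22/s6 L1-HIT; vc=[57]
#10 0x16b→b22/s6 L1-HIT; vc=[57]
#11 0x3dc→b61/s5 MISS; vc=[57,29]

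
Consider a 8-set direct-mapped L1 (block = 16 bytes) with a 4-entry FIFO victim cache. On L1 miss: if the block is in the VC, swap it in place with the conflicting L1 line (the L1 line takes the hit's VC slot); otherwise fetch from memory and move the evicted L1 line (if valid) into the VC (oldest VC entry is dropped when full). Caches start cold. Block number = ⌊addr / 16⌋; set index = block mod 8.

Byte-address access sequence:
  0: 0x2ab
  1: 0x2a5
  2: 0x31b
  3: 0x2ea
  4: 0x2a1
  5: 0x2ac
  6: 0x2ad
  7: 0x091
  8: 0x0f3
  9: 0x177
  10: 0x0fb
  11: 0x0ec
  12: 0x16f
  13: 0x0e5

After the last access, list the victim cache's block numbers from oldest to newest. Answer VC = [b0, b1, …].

  [0] addr=0x2ab blk=42 s=2: MISS | VC []
  [1] addr=0x2a5 blk=42 s=2: L1-HIT | VC []
  [2] addr=0x31b blk=49 s=1: MISS | VC []
  [3] addr=0x2ea blk=46 s=6: MISS | VC []
  [4] addr=0x2a1 blk=42 s=2: L1-HIT | VC []
  [5] addr=0x2ac blk=42 s=2: L1-HIT | VC []
  [6] addr=0x2ad blk=42 s=2: L1-HIT | VC []
  [7] addr=0x91 blk=9 s=1: MISS | VC [49]
  [8] addr=0xf3 blk=15 s=7: MISS | VC [49]
  [9] addr=0x177 blk=23 s=7: MISS | VC [49, 15]
  [10] addr=0xfb blk=15 s=7: VC-HIT | VC [49, 23]
  [11] addr=0xec blk=14 s=6: MISS | VC [49, 23, 46]
  [12] addr=0x16f blk=22 s=6: MISS | VC [49, 23, 46, 14]
  [13] addr=0xe5 blk=14 s=6: VC-HIT | VC [49, 23, 46, 22]

VC = [49, 23, 46, 22]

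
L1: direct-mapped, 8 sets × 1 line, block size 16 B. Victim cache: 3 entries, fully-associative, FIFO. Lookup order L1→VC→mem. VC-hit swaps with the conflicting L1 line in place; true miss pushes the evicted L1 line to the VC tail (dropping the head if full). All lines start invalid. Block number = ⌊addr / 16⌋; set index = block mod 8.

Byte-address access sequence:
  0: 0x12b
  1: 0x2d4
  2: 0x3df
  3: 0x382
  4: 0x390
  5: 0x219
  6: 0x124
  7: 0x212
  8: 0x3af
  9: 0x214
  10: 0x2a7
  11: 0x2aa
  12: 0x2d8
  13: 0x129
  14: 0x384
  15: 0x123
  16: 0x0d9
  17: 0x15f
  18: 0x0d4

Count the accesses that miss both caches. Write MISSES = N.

0: 0x12b (blk 18, set 2) → MISS  vc=[]
1: 0x2d4 (blk 45, set 5) → MISS  vc=[]
2: 0x3df (blk 61, set 5) → MISS  vc=[45]
3: 0x382 (blk 56, set 0) → MISS  vc=[45]
4: 0x390 (blk 57, set 1) → MISS  vc=[45]
5: 0x219 (blk 33, set 1) → MISS  vc=[45, 57]
6: 0x124 (blk 18, set 2) → L1-HIT  vc=[45, 57]
7: 0x212 (blk 33, set 1) → L1-HIT  vc=[45, 57]
8: 0x3af (blk 58, set 2) → MISS  vc=[45, 57, 18]
9: 0x214 (blk 33, set 1) → L1-HIT  vc=[45, 57, 18]
10: 0x2a7 (blk 42, set 2) → MISS  vc=[57, 18, 58]
11: 0x2aa (blk 42, set 2) → L1-HIT  vc=[57, 18, 58]
12: 0x2d8 (blk 45, set 5) → MISS  vc=[18, 58, 61]
13: 0x129 (blk 18, set 2) → VC-HIT  vc=[42, 58, 61]
14: 0x384 (blk 56, set 0) → L1-HIT  vc=[42, 58, 61]
15: 0x123 (blk 18, set 2) → L1-HIT  vc=[42, 58, 61]
16: 0xd9 (blk 13, set 5) → MISS  vc=[58, 61, 45]
17: 0x15f (blk 21, set 5) → MISS  vc=[61, 45, 13]
18: 0xd4 (blk 13, set 5) → VC-HIT  vc=[61, 45, 21]

MISSES = 11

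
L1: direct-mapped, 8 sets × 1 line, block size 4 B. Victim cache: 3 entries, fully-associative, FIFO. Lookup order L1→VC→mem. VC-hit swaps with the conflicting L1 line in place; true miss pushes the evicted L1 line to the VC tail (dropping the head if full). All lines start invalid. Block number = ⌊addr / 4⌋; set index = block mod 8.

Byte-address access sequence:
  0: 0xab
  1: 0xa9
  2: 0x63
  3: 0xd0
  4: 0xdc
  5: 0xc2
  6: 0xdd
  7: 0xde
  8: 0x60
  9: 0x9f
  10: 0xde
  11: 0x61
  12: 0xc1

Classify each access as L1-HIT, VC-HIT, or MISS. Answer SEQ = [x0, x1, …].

SEQ = [MISS, L1-HIT, MISS, MISS, MISS, MISS, L1-HIT, L1-HIT, VC-HIT, MISS, VC-HIT, L1-HIT, VC-HIT]

#0 0xab→b42/s2 MISS; vc=[]
#1 0xa9→b42/s2 L1-HIT; vc=[]
#2 0x63→b24/s0 MISS; vc=[]
#3 0xd0→b52/s4 MISS; vc=[]
#4 0xdc→b55/s7 MISS; vc=[]
#5 0xc2→b48/s0 MISS; vc=[24]
#6 0xdd→b55/s7 L1-HIT; vc=[24]
#7 0xde→b55/s7 L1-HIT; vc=[24]
#8 0x60→b24/s0 VC-HIT; vc=[48]
#9 0x9f→b39/s7 MISS; vc=[48,55]
#10 0xde→b55/s7 VC-HIT; vc=[48,39]
#11 0x61→b24/s0 L1-HIT; vc=[48,39]
#12 0xc1→b48/s0 VC-HIT; vc=[24,39]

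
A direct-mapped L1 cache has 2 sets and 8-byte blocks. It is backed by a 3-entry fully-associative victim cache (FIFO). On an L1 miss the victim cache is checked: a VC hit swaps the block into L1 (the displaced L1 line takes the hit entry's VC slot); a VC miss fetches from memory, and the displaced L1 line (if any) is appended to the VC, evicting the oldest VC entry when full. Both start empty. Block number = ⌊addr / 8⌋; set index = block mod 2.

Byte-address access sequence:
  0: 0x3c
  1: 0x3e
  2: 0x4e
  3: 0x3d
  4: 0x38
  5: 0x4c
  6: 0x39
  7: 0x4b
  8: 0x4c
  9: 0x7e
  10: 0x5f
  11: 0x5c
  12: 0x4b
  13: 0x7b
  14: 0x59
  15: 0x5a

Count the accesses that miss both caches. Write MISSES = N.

0: 0x3c (blk 7, set 1) → MISS  vc=[]
1: 0x3e (blk 7, set 1) → L1-HIT  vc=[]
2: 0x4e (blk 9, set 1) → MISS  vc=[7]
3: 0x3d (blk 7, set 1) → VC-HIT  vc=[9]
4: 0x38 (blk 7, set 1) → L1-HIT  vc=[9]
5: 0x4c (blk 9, set 1) → VC-HIT  vc=[7]
6: 0x39 (blk 7, set 1) → VC-HIT  vc=[9]
7: 0x4b (blk 9, set 1) → VC-HIT  vc=[7]
8: 0x4c (blk 9, set 1) → L1-HIT  vc=[7]
9: 0x7e (blk 15, set 1) → MISS  vc=[7, 9]
10: 0x5f (blk 11, set 1) → MISS  vc=[7, 9, 15]
11: 0x5c (blk 11, set 1) → L1-HIT  vc=[7, 9, 15]
12: 0x4b (blk 9, set 1) → VC-HIT  vc=[7, 11, 15]
13: 0x7b (blk 15, set 1) → VC-HIT  vc=[7, 11, 9]
14: 0x59 (blk 11, set 1) → VC-HIT  vc=[7, 15, 9]
15: 0x5a (blk 11, set 1) → L1-HIT  vc=[7, 15, 9]

MISSES = 4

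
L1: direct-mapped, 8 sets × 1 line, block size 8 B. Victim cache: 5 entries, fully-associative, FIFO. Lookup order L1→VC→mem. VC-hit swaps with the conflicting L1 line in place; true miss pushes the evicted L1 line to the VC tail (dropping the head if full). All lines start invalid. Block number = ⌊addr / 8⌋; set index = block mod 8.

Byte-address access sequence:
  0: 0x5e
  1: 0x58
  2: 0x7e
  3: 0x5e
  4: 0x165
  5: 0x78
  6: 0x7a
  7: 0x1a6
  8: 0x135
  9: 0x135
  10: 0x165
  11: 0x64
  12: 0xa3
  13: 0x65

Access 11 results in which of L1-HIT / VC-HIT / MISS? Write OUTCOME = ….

OUTCOME = MISS

0: 0x5e (blk 11, set 3) → MISS  vc=[]
1: 0x58 (blk 11, set 3) → L1-HIT  vc=[]
2: 0x7e (blk 15, set 7) → MISS  vc=[]
3: 0x5e (blk 11, set 3) → L1-HIT  vc=[]
4: 0x165 (blk 44, set 4) → MISS  vc=[]
5: 0x78 (blk 15, set 7) → L1-HIT  vc=[]
6: 0x7a (blk 15, set 7) → L1-HIT  vc=[]
7: 0x1a6 (blk 52, set 4) → MISS  vc=[44]
8: 0x135 (blk 38, set 6) → MISS  vc=[44]
9: 0x135 (blk 38, set 6) → L1-HIT  vc=[44]
10: 0x165 (blk 44, set 4) → VC-HIT  vc=[52]
11: 0x64 (blk 12, set 4) → MISS  vc=[52, 44]
12: 0xa3 (blk 20, set 4) → MISS  vc=[52, 44, 12]
13: 0x65 (blk 12, set 4) → VC-HIT  vc=[52, 44, 20]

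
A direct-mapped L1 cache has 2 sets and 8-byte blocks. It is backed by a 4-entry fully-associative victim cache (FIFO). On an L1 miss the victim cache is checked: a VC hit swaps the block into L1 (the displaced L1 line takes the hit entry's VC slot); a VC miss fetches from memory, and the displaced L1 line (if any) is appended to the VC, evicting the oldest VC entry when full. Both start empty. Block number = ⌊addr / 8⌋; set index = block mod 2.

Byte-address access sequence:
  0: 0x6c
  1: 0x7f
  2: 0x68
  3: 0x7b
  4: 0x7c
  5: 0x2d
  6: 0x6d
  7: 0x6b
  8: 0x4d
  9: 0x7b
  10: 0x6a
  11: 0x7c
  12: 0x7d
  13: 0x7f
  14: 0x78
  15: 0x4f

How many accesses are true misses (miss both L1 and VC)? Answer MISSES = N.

MISSES = 4

0: 0x6c (blk 13, set 1) → MISS  vc=[]
1: 0x7f (blk 15, set 1) → MISS  vc=[13]
2: 0x68 (blk 13, set 1) → VC-HIT  vc=[15]
3: 0x7b (blk 15, set 1) → VC-HIT  vc=[13]
4: 0x7c (blk 15, set 1) → L1-HIT  vc=[13]
5: 0x2d (blk 5, set 1) → MISS  vc=[13, 15]
6: 0x6d (blk 13, set 1) → VC-HIT  vc=[5, 15]
7: 0x6b (blk 13, set 1) → L1-HIT  vc=[5, 15]
8: 0x4d (blk 9, set 1) → MISS  vc=[5, 15, 13]
9: 0x7b (blk 15, set 1) → VC-HIT  vc=[5, 9, 13]
10: 0x6a (blk 13, set 1) → VC-HIT  vc=[5, 9, 15]
11: 0x7c (blk 15, set 1) → VC-HIT  vc=[5, 9, 13]
12: 0x7d (blk 15, set 1) → L1-HIT  vc=[5, 9, 13]
13: 0x7f (blk 15, set 1) → L1-HIT  vc=[5, 9, 13]
14: 0x78 (blk 15, set 1) → L1-HIT  vc=[5, 9, 13]
15: 0x4f (blk 9, set 1) → VC-HIT  vc=[5, 15, 13]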